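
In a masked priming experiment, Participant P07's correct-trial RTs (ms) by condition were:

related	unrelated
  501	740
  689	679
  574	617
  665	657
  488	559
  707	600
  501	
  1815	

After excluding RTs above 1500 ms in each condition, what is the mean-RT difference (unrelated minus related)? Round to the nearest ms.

related: exclude 1815
M(related) = 4125/7 = 589.286
M(unrelated) = 3852/6 = 642.000
Difference = 642.000 − 589.286 = 52.714 ms

53 ms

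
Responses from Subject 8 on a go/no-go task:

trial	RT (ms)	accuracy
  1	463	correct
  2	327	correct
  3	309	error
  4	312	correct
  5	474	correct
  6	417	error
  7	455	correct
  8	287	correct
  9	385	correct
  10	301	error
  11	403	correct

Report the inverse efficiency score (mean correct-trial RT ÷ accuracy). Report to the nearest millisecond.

534 ms

Correct trials (n=8): 463, 327, 312, 474, 455, 287, 385, 403
Mean correct RT = 3106/8 = 388.2500 ms
Proportion correct = 8/11
IES = 388.2500 / (8/11) = 533.844 ms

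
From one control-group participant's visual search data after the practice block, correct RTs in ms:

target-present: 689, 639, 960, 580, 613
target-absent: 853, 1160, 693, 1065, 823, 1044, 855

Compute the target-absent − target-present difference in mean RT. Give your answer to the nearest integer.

M(target-present) = 3481/5 = 696.200
M(target-absent) = 6493/7 = 927.571
Difference = 927.571 − 696.200 = 231.371 ms

231 ms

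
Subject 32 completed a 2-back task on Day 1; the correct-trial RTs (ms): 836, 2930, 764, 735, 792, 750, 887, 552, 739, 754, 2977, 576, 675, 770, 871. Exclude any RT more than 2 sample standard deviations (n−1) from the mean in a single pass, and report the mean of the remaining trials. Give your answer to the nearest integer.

746 ms

n = 15, ΣRT = 15608, M = 1040.533
Σ(x−M)² = 8564417.73; s = √(8564417.73/14) = 782.141
Cutoffs: 1040.533 ± 2·782.141 → [-523.7, 2604.8]
Outside: 2930, 2977 → excluded.
Retained (n=13): Σ = 9701, mean = 9701/13 = 746.231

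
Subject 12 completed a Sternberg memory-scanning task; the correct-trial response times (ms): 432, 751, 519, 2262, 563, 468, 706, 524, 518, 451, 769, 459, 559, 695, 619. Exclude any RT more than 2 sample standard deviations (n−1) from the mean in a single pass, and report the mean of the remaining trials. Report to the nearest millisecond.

n = 15, ΣRT = 10295, M = 686.333
Σ(x−M)² = 2832267.33; s = √(2832267.33/14) = 449.783
Cutoffs: 686.333 ± 2·449.783 → [-213.2, 1585.9]
Outside: 2262 → excluded.
Retained (n=14): Σ = 8033, mean = 8033/14 = 573.786

574 ms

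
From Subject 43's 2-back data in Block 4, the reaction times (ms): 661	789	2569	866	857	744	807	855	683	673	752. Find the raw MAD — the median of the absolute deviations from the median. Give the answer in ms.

Sorted: 661, 673, 683, 744, 752, 789, 807, 855, 857, 866, 2569 → median = 789
|x − 789|: 128, 0, 1780, 77, 68, 45, 18, 66, 106, 116, 37
Sorted deviations: 0, 18, 37, 45, 66, 68, 77, 106, 116, 128, 1780 → MAD = 68

68 ms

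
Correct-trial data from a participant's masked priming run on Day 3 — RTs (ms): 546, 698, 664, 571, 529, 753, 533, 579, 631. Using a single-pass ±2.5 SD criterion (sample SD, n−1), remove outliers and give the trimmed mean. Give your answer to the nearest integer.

612 ms

n = 9, ΣRT = 5504, M = 611.556
Σ(x−M)² = 50596.22; s = √(50596.22/8) = 79.527
Cutoffs: 611.556 ± 2.5·79.527 → [412.7, 810.4]
No RTs fall outside the cutoffs; all 9 retained. Mean = 5504/9 = 611.556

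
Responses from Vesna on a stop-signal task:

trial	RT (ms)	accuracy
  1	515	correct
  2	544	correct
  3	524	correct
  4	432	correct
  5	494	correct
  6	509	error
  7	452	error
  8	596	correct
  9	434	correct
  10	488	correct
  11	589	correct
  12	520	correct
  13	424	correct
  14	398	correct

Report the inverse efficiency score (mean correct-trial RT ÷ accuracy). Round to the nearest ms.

Correct trials (n=12): 515, 544, 524, 432, 494, 596, 434, 488, 589, 520, 424, 398
Mean correct RT = 5958/12 = 496.5000 ms
Proportion correct = 12/14
IES = 496.5000 / (12/14) = 579.250 ms

579 ms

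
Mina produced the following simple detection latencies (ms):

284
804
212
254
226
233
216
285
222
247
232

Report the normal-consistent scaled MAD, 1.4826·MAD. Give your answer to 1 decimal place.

25.2 ms

Sorted: 212, 216, 222, 226, 232, 233, 247, 254, 284, 285, 804 → median = 233
|x − 233| sorted: 0, 1, 7, 11, 14, 17, 21, 21, 51, 52, 571 → MAD = 17
Robust SD ≈ 1.4826 × 17 = 25.204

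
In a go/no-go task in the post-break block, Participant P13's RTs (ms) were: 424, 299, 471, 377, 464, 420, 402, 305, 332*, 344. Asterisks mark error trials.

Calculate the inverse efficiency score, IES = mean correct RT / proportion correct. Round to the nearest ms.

433 ms

Correct trials (n=9): 424, 299, 471, 377, 464, 420, 402, 305, 344
Mean correct RT = 3506/9 = 389.5556 ms
Proportion correct = 9/10
IES = 389.5556 / (9/10) = 432.840 ms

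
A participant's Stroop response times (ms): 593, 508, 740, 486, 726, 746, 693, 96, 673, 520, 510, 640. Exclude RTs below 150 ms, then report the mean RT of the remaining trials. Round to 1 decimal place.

621.4 ms

Excluded: 96
Retained (n=11): Σ = 6835
Mean = 6835/11 = 621.3636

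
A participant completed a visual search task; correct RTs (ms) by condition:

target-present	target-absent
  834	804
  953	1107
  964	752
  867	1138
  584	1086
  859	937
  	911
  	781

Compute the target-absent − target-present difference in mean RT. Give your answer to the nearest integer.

96 ms

M(target-present) = 5061/6 = 843.500
M(target-absent) = 7516/8 = 939.500
Difference = 939.500 − 843.500 = 96.000 ms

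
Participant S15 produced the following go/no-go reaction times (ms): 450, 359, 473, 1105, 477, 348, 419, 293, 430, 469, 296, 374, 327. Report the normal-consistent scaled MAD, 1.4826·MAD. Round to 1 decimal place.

86.0 ms

Sorted: 293, 296, 327, 348, 359, 374, 419, 430, 450, 469, 473, 477, 1105 → median = 419
|x − 419| sorted: 0, 11, 31, 45, 50, 54, 58, 60, 71, 92, 123, 126, 686 → MAD = 58
Robust SD ≈ 1.4826 × 58 = 85.991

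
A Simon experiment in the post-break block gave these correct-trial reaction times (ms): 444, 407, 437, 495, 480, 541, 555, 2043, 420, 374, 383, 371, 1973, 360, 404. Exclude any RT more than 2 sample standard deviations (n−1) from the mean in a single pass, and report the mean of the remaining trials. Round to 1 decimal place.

n = 15, ΣRT = 9687, M = 645.800
Σ(x−M)² = 4334020.40; s = √(4334020.40/14) = 556.393
Cutoffs: 645.800 ± 2·556.393 → [-467.0, 1758.6]
Outside: 1973, 2043 → excluded.
Retained (n=13): Σ = 5671, mean = 5671/13 = 436.231

436.2 ms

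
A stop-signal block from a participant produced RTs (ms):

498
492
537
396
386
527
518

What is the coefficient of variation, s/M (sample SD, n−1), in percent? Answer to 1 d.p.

n = 7, Σ = 3354, M = 479.1429
Σ(x−M)² = 23256.857; s = √(23256.857/6) = 62.2587
CV = 62.2587 / 479.1429 = 0.12994 = 12.994%

13.0%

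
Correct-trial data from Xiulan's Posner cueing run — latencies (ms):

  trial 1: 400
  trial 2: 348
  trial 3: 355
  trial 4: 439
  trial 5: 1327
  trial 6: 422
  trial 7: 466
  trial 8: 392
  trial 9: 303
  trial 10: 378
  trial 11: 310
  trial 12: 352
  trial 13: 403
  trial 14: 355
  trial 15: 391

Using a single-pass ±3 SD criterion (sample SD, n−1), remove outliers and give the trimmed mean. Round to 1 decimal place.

n = 15, ΣRT = 6641, M = 442.733
Σ(x−M)² = 865502.93; s = √(865502.93/14) = 248.640
Cutoffs: 442.733 ± 3·248.640 → [-303.2, 1188.7]
Outside: 1327 → excluded.
Retained (n=14): Σ = 5314, mean = 5314/14 = 379.571

379.6 ms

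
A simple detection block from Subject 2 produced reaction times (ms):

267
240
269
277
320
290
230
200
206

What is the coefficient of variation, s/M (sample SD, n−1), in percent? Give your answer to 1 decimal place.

n = 9, Σ = 2299, M = 255.4444
Σ(x−M)² = 12548.222; s = √(12548.222/8) = 39.6046
CV = 39.6046 / 255.4444 = 0.15504 = 15.504%

15.5%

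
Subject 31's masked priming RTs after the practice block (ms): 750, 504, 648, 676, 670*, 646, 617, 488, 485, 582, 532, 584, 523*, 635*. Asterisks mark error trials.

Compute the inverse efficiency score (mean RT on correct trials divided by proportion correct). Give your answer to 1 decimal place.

Correct trials (n=11): 750, 504, 648, 676, 646, 617, 488, 485, 582, 532, 584
Mean correct RT = 6512/11 = 592.0000 ms
Proportion correct = 11/14
IES = 592.0000 / (11/14) = 753.455 ms

753.5 ms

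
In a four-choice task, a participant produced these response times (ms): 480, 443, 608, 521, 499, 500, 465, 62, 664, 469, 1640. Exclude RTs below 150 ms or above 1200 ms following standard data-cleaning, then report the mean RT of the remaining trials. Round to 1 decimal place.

516.6 ms

Excluded: 62, 1640
Retained (n=9): Σ = 4649
Mean = 4649/9 = 516.5556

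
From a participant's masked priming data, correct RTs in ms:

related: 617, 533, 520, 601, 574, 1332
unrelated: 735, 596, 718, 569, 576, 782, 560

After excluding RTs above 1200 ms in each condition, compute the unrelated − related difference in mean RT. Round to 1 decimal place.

related: exclude 1332
M(related) = 2845/5 = 569.000
M(unrelated) = 4536/7 = 648.000
Difference = 648.000 − 569.000 = 79.000 ms

79.0 ms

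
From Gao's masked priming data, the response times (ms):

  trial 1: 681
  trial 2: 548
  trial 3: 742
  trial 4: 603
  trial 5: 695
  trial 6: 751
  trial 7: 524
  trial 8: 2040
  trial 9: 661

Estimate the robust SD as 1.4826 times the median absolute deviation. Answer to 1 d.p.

Sorted: 524, 548, 603, 661, 681, 695, 742, 751, 2040 → median = 681
|x − 681| sorted: 0, 14, 20, 61, 70, 78, 133, 157, 1359 → MAD = 70
Robust SD ≈ 1.4826 × 70 = 103.782

103.8 ms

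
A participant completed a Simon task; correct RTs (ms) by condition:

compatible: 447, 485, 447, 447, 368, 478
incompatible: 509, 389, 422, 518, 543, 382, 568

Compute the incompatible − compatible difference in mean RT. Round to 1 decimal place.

30.5 ms

M(compatible) = 2672/6 = 445.333
M(incompatible) = 3331/7 = 475.857
Difference = 475.857 − 445.333 = 30.524 ms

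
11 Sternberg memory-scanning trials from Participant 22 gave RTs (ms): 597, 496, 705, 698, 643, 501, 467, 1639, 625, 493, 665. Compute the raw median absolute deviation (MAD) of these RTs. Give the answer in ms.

80 ms

Sorted: 467, 493, 496, 501, 597, 625, 643, 665, 698, 705, 1639 → median = 625
|x − 625|: 28, 129, 80, 73, 18, 124, 158, 1014, 0, 132, 40
Sorted deviations: 0, 18, 28, 40, 73, 80, 124, 129, 132, 158, 1014 → MAD = 80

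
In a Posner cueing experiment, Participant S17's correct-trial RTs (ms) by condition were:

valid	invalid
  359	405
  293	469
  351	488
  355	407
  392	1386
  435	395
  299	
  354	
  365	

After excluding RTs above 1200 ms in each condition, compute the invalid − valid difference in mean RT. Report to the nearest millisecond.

77 ms

invalid: exclude 1386
M(valid) = 3203/9 = 355.889
M(invalid) = 2164/5 = 432.800
Difference = 432.800 − 355.889 = 76.911 ms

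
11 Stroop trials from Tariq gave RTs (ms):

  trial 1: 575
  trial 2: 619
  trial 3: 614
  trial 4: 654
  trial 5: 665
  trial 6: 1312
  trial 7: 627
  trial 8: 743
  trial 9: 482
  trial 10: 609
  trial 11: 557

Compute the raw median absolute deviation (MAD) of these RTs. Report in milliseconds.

44 ms

Sorted: 482, 557, 575, 609, 614, 619, 627, 654, 665, 743, 1312 → median = 619
|x − 619|: 44, 0, 5, 35, 46, 693, 8, 124, 137, 10, 62
Sorted deviations: 0, 5, 8, 10, 35, 44, 46, 62, 124, 137, 693 → MAD = 44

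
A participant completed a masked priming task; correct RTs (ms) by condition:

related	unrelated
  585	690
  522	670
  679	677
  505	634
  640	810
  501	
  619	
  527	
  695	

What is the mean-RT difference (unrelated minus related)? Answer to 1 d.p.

110.3 ms

M(related) = 5273/9 = 585.889
M(unrelated) = 3481/5 = 696.200
Difference = 696.200 − 585.889 = 110.311 ms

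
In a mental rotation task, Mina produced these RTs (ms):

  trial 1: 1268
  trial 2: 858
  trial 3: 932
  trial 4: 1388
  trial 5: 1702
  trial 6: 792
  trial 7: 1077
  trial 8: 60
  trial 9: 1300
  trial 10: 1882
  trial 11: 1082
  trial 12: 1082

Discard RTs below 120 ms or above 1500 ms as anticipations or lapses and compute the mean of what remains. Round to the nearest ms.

Excluded: 60, 1702, 1882
Retained (n=9): Σ = 9779
Mean = 9779/9 = 1086.5556

1087 ms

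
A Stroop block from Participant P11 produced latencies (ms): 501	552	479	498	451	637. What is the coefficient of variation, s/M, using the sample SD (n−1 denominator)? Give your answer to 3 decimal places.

n = 6, Σ = 3118, M = 519.6667
Σ(x−M)² = 21999.333; s = √(21999.333/5) = 66.3315
CV = 66.3315 / 519.6667 = 0.12764

0.128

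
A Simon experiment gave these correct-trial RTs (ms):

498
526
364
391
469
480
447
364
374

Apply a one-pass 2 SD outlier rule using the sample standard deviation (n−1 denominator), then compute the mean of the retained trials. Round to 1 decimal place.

434.8 ms

n = 9, ΣRT = 3913, M = 434.778
Σ(x−M)² = 31313.56; s = √(31313.56/8) = 62.564
Cutoffs: 434.778 ± 2·62.564 → [309.7, 559.9]
No RTs fall outside the cutoffs; all 9 retained. Mean = 3913/9 = 434.778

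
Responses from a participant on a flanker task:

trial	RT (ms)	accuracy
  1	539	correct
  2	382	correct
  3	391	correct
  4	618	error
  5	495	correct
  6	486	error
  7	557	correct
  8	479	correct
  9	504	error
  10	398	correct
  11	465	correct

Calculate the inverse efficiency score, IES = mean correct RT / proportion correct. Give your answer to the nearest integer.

637 ms

Correct trials (n=8): 539, 382, 391, 495, 557, 479, 398, 465
Mean correct RT = 3706/8 = 463.2500 ms
Proportion correct = 8/11
IES = 463.2500 / (8/11) = 636.969 ms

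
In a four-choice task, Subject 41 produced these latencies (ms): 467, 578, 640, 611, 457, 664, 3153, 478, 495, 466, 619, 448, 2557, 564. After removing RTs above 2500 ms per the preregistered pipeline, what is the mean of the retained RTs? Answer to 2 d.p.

Excluded: 2557, 3153
Retained (n=12): Σ = 6487
Mean = 6487/12 = 540.5833

540.58 ms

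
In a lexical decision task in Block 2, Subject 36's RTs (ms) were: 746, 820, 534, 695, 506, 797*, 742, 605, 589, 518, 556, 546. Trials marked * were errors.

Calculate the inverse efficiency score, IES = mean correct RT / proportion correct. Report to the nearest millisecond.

680 ms

Correct trials (n=11): 746, 820, 534, 695, 506, 742, 605, 589, 518, 556, 546
Mean correct RT = 6857/11 = 623.3636 ms
Proportion correct = 11/12
IES = 623.3636 / (11/12) = 680.033 ms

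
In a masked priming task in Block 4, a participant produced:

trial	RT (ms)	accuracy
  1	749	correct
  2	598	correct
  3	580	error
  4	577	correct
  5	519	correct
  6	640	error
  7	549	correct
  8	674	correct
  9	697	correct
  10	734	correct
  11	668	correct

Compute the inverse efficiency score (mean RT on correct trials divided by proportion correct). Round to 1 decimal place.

Correct trials (n=9): 749, 598, 577, 519, 549, 674, 697, 734, 668
Mean correct RT = 5765/9 = 640.5556 ms
Proportion correct = 9/11
IES = 640.5556 / (9/11) = 782.901 ms

782.9 ms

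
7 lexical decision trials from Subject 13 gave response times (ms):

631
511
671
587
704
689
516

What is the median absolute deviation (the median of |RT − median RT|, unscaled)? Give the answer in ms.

58 ms

Sorted: 511, 516, 587, 631, 671, 689, 704 → median = 631
|x − 631|: 0, 120, 40, 44, 73, 58, 115
Sorted deviations: 0, 40, 44, 58, 73, 115, 120 → MAD = 58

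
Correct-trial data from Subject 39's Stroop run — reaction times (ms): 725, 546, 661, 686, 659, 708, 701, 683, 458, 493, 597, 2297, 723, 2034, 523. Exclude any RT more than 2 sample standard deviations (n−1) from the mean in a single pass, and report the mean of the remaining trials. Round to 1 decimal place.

627.9 ms

n = 15, ΣRT = 12494, M = 832.933
Σ(x−M)² = 4236868.93; s = √(4236868.93/14) = 550.121
Cutoffs: 832.933 ± 2·550.121 → [-267.3, 1933.2]
Outside: 2034, 2297 → excluded.
Retained (n=13): Σ = 8163, mean = 8163/13 = 627.923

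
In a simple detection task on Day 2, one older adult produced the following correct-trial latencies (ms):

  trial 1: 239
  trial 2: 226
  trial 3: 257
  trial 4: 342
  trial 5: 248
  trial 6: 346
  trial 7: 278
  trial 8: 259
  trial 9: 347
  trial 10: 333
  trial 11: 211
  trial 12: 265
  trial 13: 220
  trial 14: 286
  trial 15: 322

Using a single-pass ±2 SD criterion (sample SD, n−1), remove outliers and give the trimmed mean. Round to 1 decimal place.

n = 15, ΣRT = 4179, M = 278.600
Σ(x−M)² = 32449.60; s = √(32449.60/14) = 48.144
Cutoffs: 278.600 ± 2·48.144 → [182.3, 374.9]
No RTs fall outside the cutoffs; all 15 retained. Mean = 4179/15 = 278.600

278.6 ms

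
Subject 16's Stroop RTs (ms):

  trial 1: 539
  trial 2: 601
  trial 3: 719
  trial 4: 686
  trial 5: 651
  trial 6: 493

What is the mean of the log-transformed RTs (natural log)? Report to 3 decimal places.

ln(RT): 6.2897, 6.3986, 6.5779, 6.5309, 6.4785, 6.2005
Σ ln(RT) = 38.4761
Mean = 38.4761/6 = 6.41268

6.413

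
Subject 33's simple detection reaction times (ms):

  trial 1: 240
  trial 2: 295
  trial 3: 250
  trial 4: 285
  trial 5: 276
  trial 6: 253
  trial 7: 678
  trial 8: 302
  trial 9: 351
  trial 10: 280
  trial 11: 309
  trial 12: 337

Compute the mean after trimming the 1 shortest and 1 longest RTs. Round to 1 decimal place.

293.8 ms

Sorted: 240, 250, 253, 276, 280, 285, 295, 302, 309, 337, 351, 678
Drop lowest 1 (240) and highest 1 (678)
Remaining (n=10): Σ = 2938, mean = 2938/10 = 293.800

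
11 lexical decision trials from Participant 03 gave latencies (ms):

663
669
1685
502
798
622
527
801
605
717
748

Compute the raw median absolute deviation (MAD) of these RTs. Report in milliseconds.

79 ms

Sorted: 502, 527, 605, 622, 663, 669, 717, 748, 798, 801, 1685 → median = 669
|x − 669|: 6, 0, 1016, 167, 129, 47, 142, 132, 64, 48, 79
Sorted deviations: 0, 6, 47, 48, 64, 79, 129, 132, 142, 167, 1016 → MAD = 79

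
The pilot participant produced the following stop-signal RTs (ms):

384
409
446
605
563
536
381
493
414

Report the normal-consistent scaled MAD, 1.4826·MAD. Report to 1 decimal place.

91.9 ms

Sorted: 381, 384, 409, 414, 446, 493, 536, 563, 605 → median = 446
|x − 446| sorted: 0, 32, 37, 47, 62, 65, 90, 117, 159 → MAD = 62
Robust SD ≈ 1.4826 × 62 = 91.921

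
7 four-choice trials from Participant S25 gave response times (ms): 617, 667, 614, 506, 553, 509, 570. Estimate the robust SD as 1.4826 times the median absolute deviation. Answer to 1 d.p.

Sorted: 506, 509, 553, 570, 614, 617, 667 → median = 570
|x − 570| sorted: 0, 17, 44, 47, 61, 64, 97 → MAD = 47
Robust SD ≈ 1.4826 × 47 = 69.682

69.7 ms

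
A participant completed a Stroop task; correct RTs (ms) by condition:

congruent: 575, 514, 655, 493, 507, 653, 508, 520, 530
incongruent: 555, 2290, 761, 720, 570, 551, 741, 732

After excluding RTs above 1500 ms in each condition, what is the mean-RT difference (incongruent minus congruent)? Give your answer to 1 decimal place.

110.9 ms

incongruent: exclude 2290
M(congruent) = 4955/9 = 550.556
M(incongruent) = 4630/7 = 661.429
Difference = 661.429 − 550.556 = 110.873 ms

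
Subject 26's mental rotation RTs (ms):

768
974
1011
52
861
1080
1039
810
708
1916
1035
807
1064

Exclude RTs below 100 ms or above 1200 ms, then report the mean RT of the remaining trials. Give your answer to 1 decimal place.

923.4 ms

Excluded: 52, 1916
Retained (n=11): Σ = 10157
Mean = 10157/11 = 923.3636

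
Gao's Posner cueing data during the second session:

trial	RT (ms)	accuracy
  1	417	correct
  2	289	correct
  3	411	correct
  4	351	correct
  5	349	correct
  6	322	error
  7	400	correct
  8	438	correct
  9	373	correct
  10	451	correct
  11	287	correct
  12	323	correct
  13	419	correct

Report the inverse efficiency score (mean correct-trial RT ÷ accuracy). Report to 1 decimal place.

Correct trials (n=12): 417, 289, 411, 351, 349, 400, 438, 373, 451, 287, 323, 419
Mean correct RT = 4508/12 = 375.6667 ms
Proportion correct = 12/13
IES = 375.6667 / (12/13) = 406.972 ms

407.0 ms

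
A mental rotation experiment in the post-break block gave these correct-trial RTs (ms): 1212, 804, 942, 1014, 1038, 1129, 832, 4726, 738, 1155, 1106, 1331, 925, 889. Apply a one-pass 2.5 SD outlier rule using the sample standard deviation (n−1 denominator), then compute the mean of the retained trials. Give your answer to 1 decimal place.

n = 14, ΣRT = 17841, M = 1274.357
Σ(x−M)² = 13193911.21; s = √(13193911.21/13) = 1007.431
Cutoffs: 1274.357 ± 2.5·1007.431 → [-1244.2, 3792.9]
Outside: 4726 → excluded.
Retained (n=13): Σ = 13115, mean = 13115/13 = 1008.846

1008.8 ms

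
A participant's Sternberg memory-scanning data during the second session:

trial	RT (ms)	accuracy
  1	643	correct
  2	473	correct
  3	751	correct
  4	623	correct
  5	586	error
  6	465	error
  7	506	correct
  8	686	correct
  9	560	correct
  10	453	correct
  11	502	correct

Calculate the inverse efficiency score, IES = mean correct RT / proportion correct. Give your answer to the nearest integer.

706 ms

Correct trials (n=9): 643, 473, 751, 623, 506, 686, 560, 453, 502
Mean correct RT = 5197/9 = 577.4444 ms
Proportion correct = 9/11
IES = 577.4444 / (9/11) = 705.765 ms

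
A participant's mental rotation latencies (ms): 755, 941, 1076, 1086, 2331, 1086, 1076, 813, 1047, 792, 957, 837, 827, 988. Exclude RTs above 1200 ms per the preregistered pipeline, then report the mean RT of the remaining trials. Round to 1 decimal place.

Excluded: 2331
Retained (n=13): Σ = 12281
Mean = 12281/13 = 944.6923

944.7 ms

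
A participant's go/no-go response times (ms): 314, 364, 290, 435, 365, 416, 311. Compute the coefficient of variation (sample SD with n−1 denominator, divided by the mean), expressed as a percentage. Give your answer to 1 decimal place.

n = 7, Σ = 2495, M = 356.4286
Σ(x−M)² = 18129.714; s = √(18129.714/6) = 54.9693
CV = 54.9693 / 356.4286 = 0.15422 = 15.422%

15.4%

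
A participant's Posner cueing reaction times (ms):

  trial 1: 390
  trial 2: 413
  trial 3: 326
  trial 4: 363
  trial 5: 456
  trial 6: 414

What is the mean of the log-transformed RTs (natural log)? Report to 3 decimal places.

ln(RT): 5.9661, 6.0234, 5.7869, 5.8944, 6.1225, 6.0259
Σ ln(RT) = 35.8193
Mean = 35.8193/6 = 5.96988

5.970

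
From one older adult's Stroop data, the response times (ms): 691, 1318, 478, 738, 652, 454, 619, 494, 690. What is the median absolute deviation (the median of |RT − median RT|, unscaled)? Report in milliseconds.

86 ms

Sorted: 454, 478, 494, 619, 652, 690, 691, 738, 1318 → median = 652
|x − 652|: 39, 666, 174, 86, 0, 198, 33, 158, 38
Sorted deviations: 0, 33, 38, 39, 86, 158, 174, 198, 666 → MAD = 86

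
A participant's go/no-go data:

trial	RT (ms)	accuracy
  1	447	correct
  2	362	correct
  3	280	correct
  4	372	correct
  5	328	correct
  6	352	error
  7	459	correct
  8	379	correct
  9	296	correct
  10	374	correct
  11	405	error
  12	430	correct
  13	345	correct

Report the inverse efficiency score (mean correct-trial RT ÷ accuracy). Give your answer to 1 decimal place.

Correct trials (n=11): 447, 362, 280, 372, 328, 459, 379, 296, 374, 430, 345
Mean correct RT = 4072/11 = 370.1818 ms
Proportion correct = 11/13
IES = 370.1818 / (11/13) = 437.488 ms

437.5 ms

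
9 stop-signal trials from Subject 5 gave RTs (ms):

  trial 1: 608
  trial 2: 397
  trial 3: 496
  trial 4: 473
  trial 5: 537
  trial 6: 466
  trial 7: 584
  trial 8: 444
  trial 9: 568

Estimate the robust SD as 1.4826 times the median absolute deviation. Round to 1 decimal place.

Sorted: 397, 444, 466, 473, 496, 537, 568, 584, 608 → median = 496
|x − 496| sorted: 0, 23, 30, 41, 52, 72, 88, 99, 112 → MAD = 52
Robust SD ≈ 1.4826 × 52 = 77.095

77.1 ms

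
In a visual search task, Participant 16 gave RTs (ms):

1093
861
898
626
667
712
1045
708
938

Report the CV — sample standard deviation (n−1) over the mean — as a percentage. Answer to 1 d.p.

20.2%

n = 9, Σ = 7548, M = 838.6667
Σ(x−M)² = 228960.000; s = √(228960.000/8) = 169.1745
CV = 169.1745 / 838.6667 = 0.20172 = 20.172%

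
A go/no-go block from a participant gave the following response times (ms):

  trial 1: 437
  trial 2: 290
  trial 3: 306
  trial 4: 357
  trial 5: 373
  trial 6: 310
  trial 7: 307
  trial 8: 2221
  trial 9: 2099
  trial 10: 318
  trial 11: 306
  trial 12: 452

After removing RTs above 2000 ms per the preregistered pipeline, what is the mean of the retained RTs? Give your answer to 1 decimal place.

345.6 ms

Excluded: 2099, 2221
Retained (n=10): Σ = 3456
Mean = 3456/10 = 345.6000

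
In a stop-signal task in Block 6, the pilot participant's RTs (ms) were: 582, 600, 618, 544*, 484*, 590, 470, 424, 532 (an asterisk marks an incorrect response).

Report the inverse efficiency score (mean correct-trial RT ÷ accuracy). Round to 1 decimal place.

Correct trials (n=7): 582, 600, 618, 590, 470, 424, 532
Mean correct RT = 3816/7 = 545.1429 ms
Proportion correct = 7/9
IES = 545.1429 / (7/9) = 700.898 ms

700.9 ms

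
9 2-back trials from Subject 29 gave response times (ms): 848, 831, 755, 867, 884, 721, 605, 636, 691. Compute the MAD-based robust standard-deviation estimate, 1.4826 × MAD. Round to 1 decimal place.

137.9 ms

Sorted: 605, 636, 691, 721, 755, 831, 848, 867, 884 → median = 755
|x − 755| sorted: 0, 34, 64, 76, 93, 112, 119, 129, 150 → MAD = 93
Robust SD ≈ 1.4826 × 93 = 137.882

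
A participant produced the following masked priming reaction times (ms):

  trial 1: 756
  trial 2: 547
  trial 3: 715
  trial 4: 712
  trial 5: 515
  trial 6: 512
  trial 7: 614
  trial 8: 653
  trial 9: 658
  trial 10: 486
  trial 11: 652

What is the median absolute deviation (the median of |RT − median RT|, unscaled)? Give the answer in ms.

63 ms

Sorted: 486, 512, 515, 547, 614, 652, 653, 658, 712, 715, 756 → median = 652
|x − 652|: 104, 105, 63, 60, 137, 140, 38, 1, 6, 166, 0
Sorted deviations: 0, 1, 6, 38, 60, 63, 104, 105, 137, 140, 166 → MAD = 63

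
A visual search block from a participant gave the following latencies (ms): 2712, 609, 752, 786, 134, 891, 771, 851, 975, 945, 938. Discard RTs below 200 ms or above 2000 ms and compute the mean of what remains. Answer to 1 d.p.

835.3 ms

Excluded: 134, 2712
Retained (n=9): Σ = 7518
Mean = 7518/9 = 835.3333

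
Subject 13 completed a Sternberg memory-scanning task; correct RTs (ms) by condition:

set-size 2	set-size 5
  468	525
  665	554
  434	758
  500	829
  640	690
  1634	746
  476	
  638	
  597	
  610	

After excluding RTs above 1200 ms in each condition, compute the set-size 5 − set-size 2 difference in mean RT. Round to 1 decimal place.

set-size 2: exclude 1634
M(set-size 2) = 5028/9 = 558.667
M(set-size 5) = 4102/6 = 683.667
Difference = 683.667 − 558.667 = 125.000 ms

125.0 ms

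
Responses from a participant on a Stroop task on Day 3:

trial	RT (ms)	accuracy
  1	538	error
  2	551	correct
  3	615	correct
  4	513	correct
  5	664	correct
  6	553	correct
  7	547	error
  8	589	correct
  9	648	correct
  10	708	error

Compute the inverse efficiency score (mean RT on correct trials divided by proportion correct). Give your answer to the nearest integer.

843 ms

Correct trials (n=7): 551, 615, 513, 664, 553, 589, 648
Mean correct RT = 4133/7 = 590.4286 ms
Proportion correct = 7/10
IES = 590.4286 / (7/10) = 843.469 ms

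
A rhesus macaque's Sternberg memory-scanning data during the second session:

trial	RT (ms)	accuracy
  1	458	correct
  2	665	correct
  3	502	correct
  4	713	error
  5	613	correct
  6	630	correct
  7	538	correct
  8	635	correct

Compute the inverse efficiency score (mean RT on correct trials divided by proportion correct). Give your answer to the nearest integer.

Correct trials (n=7): 458, 665, 502, 613, 630, 538, 635
Mean correct RT = 4041/7 = 577.2857 ms
Proportion correct = 7/8
IES = 577.2857 / (7/8) = 659.755 ms

660 ms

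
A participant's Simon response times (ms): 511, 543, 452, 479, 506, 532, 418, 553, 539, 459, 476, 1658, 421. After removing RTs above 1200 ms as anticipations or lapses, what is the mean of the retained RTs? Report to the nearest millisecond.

491 ms

Excluded: 1658
Retained (n=12): Σ = 5889
Mean = 5889/12 = 490.7500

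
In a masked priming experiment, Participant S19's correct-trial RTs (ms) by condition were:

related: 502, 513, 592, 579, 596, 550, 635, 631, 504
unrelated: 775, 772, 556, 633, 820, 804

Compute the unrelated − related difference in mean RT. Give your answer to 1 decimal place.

M(related) = 5102/9 = 566.889
M(unrelated) = 4360/6 = 726.667
Difference = 726.667 − 566.889 = 159.778 ms

159.8 ms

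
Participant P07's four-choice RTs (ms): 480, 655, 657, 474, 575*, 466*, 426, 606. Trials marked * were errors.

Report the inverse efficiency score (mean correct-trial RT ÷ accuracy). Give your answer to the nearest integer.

733 ms

Correct trials (n=6): 480, 655, 657, 474, 426, 606
Mean correct RT = 3298/6 = 549.6667 ms
Proportion correct = 6/8
IES = 549.6667 / (6/8) = 732.889 ms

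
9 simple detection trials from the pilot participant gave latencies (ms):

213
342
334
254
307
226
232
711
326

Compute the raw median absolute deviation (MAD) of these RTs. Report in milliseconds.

53 ms

Sorted: 213, 226, 232, 254, 307, 326, 334, 342, 711 → median = 307
|x − 307|: 94, 35, 27, 53, 0, 81, 75, 404, 19
Sorted deviations: 0, 19, 27, 35, 53, 75, 81, 94, 404 → MAD = 53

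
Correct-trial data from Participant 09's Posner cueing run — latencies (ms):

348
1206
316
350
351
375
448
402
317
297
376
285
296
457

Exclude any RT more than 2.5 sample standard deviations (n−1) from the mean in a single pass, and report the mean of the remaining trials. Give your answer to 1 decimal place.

n = 14, ΣRT = 5824, M = 416.000
Σ(x−M)² = 709010.00; s = √(709010.00/13) = 233.536
Cutoffs: 416.000 ± 2.5·233.536 → [-167.8, 999.8]
Outside: 1206 → excluded.
Retained (n=13): Σ = 4618, mean = 4618/13 = 355.231

355.2 ms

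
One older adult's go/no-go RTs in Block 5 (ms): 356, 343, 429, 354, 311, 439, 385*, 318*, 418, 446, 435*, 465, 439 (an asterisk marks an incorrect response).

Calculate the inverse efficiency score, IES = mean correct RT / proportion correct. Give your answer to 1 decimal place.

520.0 ms

Correct trials (n=10): 356, 343, 429, 354, 311, 439, 418, 446, 465, 439
Mean correct RT = 4000/10 = 400.0000 ms
Proportion correct = 10/13
IES = 400.0000 / (10/13) = 520.000 ms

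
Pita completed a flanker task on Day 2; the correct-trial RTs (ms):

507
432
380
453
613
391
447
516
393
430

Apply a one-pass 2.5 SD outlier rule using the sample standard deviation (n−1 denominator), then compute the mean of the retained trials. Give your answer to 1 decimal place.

n = 10, ΣRT = 4562, M = 456.200
Σ(x−M)² = 46161.60; s = √(46161.60/9) = 71.618
Cutoffs: 456.200 ± 2.5·71.618 → [277.2, 635.2]
No RTs fall outside the cutoffs; all 10 retained. Mean = 4562/10 = 456.200

456.2 ms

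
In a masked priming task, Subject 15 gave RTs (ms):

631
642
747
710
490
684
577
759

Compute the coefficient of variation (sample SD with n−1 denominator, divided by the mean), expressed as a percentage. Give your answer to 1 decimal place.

n = 8, Σ = 5240, M = 655.0000
Σ(x−M)² = 57200.000; s = √(57200.000/7) = 90.3960
CV = 90.3960 / 655.0000 = 0.13801 = 13.801%

13.8%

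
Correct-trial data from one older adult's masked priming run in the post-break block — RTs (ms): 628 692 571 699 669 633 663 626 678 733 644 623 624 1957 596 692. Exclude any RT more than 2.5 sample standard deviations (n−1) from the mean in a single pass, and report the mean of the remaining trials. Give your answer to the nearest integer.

n = 16, ΣRT = 11728, M = 733.000
Σ(x−M)² = 1624104.00; s = √(1624104.00/15) = 329.050
Cutoffs: 733.000 ± 2.5·329.050 → [-89.6, 1555.6]
Outside: 1957 → excluded.
Retained (n=15): Σ = 9771, mean = 9771/15 = 651.400

651 ms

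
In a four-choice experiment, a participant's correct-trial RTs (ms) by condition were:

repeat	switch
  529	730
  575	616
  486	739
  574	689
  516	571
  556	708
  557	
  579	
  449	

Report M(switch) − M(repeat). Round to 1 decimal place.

M(repeat) = 4821/9 = 535.667
M(switch) = 4053/6 = 675.500
Difference = 675.500 − 535.667 = 139.833 ms

139.8 ms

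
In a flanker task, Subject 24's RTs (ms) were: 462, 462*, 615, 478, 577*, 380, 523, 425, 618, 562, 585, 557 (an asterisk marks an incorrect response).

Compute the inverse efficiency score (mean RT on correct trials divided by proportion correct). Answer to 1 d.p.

Correct trials (n=10): 462, 615, 478, 380, 523, 425, 618, 562, 585, 557
Mean correct RT = 5205/10 = 520.5000 ms
Proportion correct = 10/12
IES = 520.5000 / (10/12) = 624.600 ms

624.6 ms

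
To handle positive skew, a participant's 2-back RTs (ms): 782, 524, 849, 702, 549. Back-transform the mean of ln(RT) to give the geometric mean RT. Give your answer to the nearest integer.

669 ms

ln(RT): 6.6619, 6.2615, 6.7441, 6.5539, 6.3081
Mean ln(RT) = 32.5294/5 = 6.50589
Geometric mean = exp(6.50589) = 669.07 ms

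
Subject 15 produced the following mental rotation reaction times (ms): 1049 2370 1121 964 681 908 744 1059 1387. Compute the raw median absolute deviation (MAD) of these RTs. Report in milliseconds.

Sorted: 681, 744, 908, 964, 1049, 1059, 1121, 1387, 2370 → median = 1049
|x − 1049|: 0, 1321, 72, 85, 368, 141, 305, 10, 338
Sorted deviations: 0, 10, 72, 85, 141, 305, 338, 368, 1321 → MAD = 141

141 ms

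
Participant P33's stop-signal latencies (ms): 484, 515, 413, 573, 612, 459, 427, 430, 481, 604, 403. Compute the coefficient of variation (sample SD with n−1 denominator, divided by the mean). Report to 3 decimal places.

n = 11, Σ = 5401, M = 491.0000
Σ(x−M)² = 57528.000; s = √(57528.000/10) = 75.8472
CV = 75.8472 / 491.0000 = 0.15447

0.154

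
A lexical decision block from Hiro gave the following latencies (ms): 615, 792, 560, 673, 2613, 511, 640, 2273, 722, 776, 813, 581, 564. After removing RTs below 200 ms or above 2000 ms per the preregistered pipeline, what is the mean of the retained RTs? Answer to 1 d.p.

Excluded: 2273, 2613
Retained (n=11): Σ = 7247
Mean = 7247/11 = 658.8182

658.8 ms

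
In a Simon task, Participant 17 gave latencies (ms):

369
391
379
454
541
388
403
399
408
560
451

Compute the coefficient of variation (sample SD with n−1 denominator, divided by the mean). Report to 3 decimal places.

n = 11, Σ = 4743, M = 431.1818
Σ(x−M)² = 42003.636; s = √(42003.636/10) = 64.8102
CV = 64.8102 / 431.1818 = 0.15031

0.150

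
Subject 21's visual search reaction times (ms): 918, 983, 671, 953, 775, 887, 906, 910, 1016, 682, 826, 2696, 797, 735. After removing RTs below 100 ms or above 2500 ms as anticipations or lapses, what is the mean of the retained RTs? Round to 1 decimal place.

Excluded: 2696
Retained (n=13): Σ = 11059
Mean = 11059/13 = 850.6923

850.7 ms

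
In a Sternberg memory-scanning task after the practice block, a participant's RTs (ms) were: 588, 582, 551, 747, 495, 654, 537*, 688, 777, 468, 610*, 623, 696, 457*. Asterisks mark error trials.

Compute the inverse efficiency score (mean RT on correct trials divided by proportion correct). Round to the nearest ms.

795 ms

Correct trials (n=11): 588, 582, 551, 747, 495, 654, 688, 777, 468, 623, 696
Mean correct RT = 6869/11 = 624.4545 ms
Proportion correct = 11/14
IES = 624.4545 / (11/14) = 794.760 ms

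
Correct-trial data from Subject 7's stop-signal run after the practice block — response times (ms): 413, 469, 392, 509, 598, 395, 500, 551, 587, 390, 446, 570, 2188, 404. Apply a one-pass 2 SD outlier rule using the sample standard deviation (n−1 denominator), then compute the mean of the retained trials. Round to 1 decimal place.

478.8 ms

n = 14, ΣRT = 8412, M = 600.857
Σ(x−M)² = 2787139.71; s = √(2787139.71/13) = 463.028
Cutoffs: 600.857 ± 2·463.028 → [-325.2, 1526.9]
Outside: 2188 → excluded.
Retained (n=13): Σ = 6224, mean = 6224/13 = 478.769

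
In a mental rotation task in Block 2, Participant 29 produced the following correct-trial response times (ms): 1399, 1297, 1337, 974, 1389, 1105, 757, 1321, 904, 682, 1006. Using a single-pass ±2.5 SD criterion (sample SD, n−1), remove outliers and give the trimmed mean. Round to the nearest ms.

1106 ms

n = 11, ΣRT = 12171, M = 1106.455
Σ(x−M)² = 671808.73; s = √(671808.73/10) = 259.193
Cutoffs: 1106.455 ± 2.5·259.193 → [458.5, 1754.4]
No RTs fall outside the cutoffs; all 11 retained. Mean = 12171/11 = 1106.455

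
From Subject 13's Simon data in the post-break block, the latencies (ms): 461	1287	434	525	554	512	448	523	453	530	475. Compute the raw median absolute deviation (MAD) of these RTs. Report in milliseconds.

Sorted: 434, 448, 453, 461, 475, 512, 523, 525, 530, 554, 1287 → median = 512
|x − 512|: 51, 775, 78, 13, 42, 0, 64, 11, 59, 18, 37
Sorted deviations: 0, 11, 13, 18, 37, 42, 51, 59, 64, 78, 775 → MAD = 42

42 ms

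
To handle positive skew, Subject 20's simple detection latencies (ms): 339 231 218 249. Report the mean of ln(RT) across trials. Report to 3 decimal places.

ln(RT): 5.8260, 5.4424, 5.3845, 5.5175
Σ ln(RT) = 22.1704
Mean = 22.1704/4 = 5.54259

5.543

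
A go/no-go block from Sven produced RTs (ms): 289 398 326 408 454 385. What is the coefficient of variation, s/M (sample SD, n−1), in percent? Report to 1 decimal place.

n = 6, Σ = 2260, M = 376.6667
Σ(x−M)² = 17739.333; s = √(17739.333/5) = 59.5640
CV = 59.5640 / 376.6667 = 0.15813 = 15.813%

15.8%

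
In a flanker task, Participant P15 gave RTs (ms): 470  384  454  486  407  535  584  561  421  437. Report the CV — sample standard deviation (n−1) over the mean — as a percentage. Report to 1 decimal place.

14.2%

n = 10, Σ = 4739, M = 473.9000
Σ(x−M)² = 40716.900; s = √(40716.900/9) = 67.2614
CV = 67.2614 / 473.9000 = 0.14193 = 14.193%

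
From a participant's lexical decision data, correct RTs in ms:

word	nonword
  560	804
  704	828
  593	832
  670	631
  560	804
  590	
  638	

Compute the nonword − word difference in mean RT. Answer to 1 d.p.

M(word) = 4315/7 = 616.429
M(nonword) = 3899/5 = 779.800
Difference = 779.800 − 616.429 = 163.371 ms

163.4 ms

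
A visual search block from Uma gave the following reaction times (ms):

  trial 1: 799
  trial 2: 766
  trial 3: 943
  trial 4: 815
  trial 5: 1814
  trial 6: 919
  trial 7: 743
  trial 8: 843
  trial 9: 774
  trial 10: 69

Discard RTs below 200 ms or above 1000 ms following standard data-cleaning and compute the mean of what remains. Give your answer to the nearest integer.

825 ms

Excluded: 69, 1814
Retained (n=8): Σ = 6602
Mean = 6602/8 = 825.2500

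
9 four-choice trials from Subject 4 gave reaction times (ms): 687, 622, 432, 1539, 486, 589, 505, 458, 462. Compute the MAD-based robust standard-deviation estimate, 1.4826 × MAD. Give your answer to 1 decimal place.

108.2 ms

Sorted: 432, 458, 462, 486, 505, 589, 622, 687, 1539 → median = 505
|x − 505| sorted: 0, 19, 43, 47, 73, 84, 117, 182, 1034 → MAD = 73
Robust SD ≈ 1.4826 × 73 = 108.230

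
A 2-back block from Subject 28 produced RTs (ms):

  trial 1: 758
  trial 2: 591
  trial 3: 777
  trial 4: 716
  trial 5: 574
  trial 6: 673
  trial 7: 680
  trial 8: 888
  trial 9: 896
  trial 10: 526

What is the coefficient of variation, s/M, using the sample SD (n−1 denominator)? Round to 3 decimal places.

0.177

n = 10, Σ = 7079, M = 707.9000
Σ(x−M)² = 141846.900; s = √(141846.900/9) = 125.5419
CV = 125.5419 / 707.9000 = 0.17734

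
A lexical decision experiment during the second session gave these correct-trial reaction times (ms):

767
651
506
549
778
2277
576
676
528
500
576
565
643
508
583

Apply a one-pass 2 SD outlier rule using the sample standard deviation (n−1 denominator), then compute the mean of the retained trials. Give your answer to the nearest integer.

n = 15, ΣRT = 10683, M = 712.200
Σ(x−M)² = 2731046.40; s = √(2731046.40/14) = 441.673
Cutoffs: 712.200 ± 2·441.673 → [-171.1, 1595.5]
Outside: 2277 → excluded.
Retained (n=14): Σ = 8406, mean = 8406/14 = 600.429

600 ms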